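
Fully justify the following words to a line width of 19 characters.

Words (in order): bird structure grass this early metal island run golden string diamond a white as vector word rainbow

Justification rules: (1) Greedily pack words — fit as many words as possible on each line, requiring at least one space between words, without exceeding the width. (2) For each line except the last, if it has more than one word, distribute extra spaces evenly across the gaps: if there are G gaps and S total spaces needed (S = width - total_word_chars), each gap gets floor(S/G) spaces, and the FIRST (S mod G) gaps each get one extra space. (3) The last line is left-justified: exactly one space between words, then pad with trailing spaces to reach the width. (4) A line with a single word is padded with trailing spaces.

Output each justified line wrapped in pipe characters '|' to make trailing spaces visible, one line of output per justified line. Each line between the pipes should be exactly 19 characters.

Answer: |bird      structure|
|grass   this  early|
|metal   island  run|
|golden       string|
|diamond  a white as|
|vector word rainbow|

Derivation:
Line 1: ['bird', 'structure'] (min_width=14, slack=5)
Line 2: ['grass', 'this', 'early'] (min_width=16, slack=3)
Line 3: ['metal', 'island', 'run'] (min_width=16, slack=3)
Line 4: ['golden', 'string'] (min_width=13, slack=6)
Line 5: ['diamond', 'a', 'white', 'as'] (min_width=18, slack=1)
Line 6: ['vector', 'word', 'rainbow'] (min_width=19, slack=0)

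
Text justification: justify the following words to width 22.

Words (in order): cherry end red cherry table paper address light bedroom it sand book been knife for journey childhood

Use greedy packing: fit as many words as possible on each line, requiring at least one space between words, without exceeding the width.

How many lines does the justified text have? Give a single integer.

Answer: 5

Derivation:
Line 1: ['cherry', 'end', 'red', 'cherry'] (min_width=21, slack=1)
Line 2: ['table', 'paper', 'address'] (min_width=19, slack=3)
Line 3: ['light', 'bedroom', 'it', 'sand'] (min_width=21, slack=1)
Line 4: ['book', 'been', 'knife', 'for'] (min_width=19, slack=3)
Line 5: ['journey', 'childhood'] (min_width=17, slack=5)
Total lines: 5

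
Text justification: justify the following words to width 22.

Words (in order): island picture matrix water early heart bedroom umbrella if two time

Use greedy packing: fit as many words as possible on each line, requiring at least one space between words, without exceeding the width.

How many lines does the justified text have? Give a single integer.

Line 1: ['island', 'picture', 'matrix'] (min_width=21, slack=1)
Line 2: ['water', 'early', 'heart'] (min_width=17, slack=5)
Line 3: ['bedroom', 'umbrella', 'if'] (min_width=19, slack=3)
Line 4: ['two', 'time'] (min_width=8, slack=14)
Total lines: 4

Answer: 4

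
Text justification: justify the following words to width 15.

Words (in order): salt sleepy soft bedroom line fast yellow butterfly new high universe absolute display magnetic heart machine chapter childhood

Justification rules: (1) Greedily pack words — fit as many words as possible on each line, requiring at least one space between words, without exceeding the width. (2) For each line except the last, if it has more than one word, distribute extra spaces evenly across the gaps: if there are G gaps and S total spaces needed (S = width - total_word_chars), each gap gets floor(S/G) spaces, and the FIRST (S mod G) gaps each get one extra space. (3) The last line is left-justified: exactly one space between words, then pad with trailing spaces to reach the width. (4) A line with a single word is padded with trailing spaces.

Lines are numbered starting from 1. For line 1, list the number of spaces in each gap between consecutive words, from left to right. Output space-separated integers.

Answer: 5

Derivation:
Line 1: ['salt', 'sleepy'] (min_width=11, slack=4)
Line 2: ['soft', 'bedroom'] (min_width=12, slack=3)
Line 3: ['line', 'fast'] (min_width=9, slack=6)
Line 4: ['yellow'] (min_width=6, slack=9)
Line 5: ['butterfly', 'new'] (min_width=13, slack=2)
Line 6: ['high', 'universe'] (min_width=13, slack=2)
Line 7: ['absolute'] (min_width=8, slack=7)
Line 8: ['display'] (min_width=7, slack=8)
Line 9: ['magnetic', 'heart'] (min_width=14, slack=1)
Line 10: ['machine', 'chapter'] (min_width=15, slack=0)
Line 11: ['childhood'] (min_width=9, slack=6)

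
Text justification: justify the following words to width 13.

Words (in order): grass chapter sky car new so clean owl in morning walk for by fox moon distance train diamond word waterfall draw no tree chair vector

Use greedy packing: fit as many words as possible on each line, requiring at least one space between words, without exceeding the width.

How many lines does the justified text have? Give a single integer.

Line 1: ['grass', 'chapter'] (min_width=13, slack=0)
Line 2: ['sky', 'car', 'new'] (min_width=11, slack=2)
Line 3: ['so', 'clean', 'owl'] (min_width=12, slack=1)
Line 4: ['in', 'morning'] (min_width=10, slack=3)
Line 5: ['walk', 'for', 'by'] (min_width=11, slack=2)
Line 6: ['fox', 'moon'] (min_width=8, slack=5)
Line 7: ['distance'] (min_width=8, slack=5)
Line 8: ['train', 'diamond'] (min_width=13, slack=0)
Line 9: ['word'] (min_width=4, slack=9)
Line 10: ['waterfall'] (min_width=9, slack=4)
Line 11: ['draw', 'no', 'tree'] (min_width=12, slack=1)
Line 12: ['chair', 'vector'] (min_width=12, slack=1)
Total lines: 12

Answer: 12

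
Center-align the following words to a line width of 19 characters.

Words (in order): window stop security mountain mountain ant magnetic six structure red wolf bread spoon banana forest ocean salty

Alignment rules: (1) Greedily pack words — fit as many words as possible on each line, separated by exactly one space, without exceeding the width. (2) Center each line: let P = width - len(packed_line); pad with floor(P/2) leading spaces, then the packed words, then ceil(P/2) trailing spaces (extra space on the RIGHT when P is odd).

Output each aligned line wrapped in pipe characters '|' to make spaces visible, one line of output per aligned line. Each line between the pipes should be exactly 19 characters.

Answer: |    window stop    |
| security mountain |
|   mountain ant    |
|   magnetic six    |
|structure red wolf |
|bread spoon banana |
|forest ocean salty |

Derivation:
Line 1: ['window', 'stop'] (min_width=11, slack=8)
Line 2: ['security', 'mountain'] (min_width=17, slack=2)
Line 3: ['mountain', 'ant'] (min_width=12, slack=7)
Line 4: ['magnetic', 'six'] (min_width=12, slack=7)
Line 5: ['structure', 'red', 'wolf'] (min_width=18, slack=1)
Line 6: ['bread', 'spoon', 'banana'] (min_width=18, slack=1)
Line 7: ['forest', 'ocean', 'salty'] (min_width=18, slack=1)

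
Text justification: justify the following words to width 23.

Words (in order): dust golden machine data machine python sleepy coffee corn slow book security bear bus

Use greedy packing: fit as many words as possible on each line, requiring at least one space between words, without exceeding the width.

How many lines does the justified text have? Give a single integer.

Answer: 4

Derivation:
Line 1: ['dust', 'golden', 'machine'] (min_width=19, slack=4)
Line 2: ['data', 'machine', 'python'] (min_width=19, slack=4)
Line 3: ['sleepy', 'coffee', 'corn', 'slow'] (min_width=23, slack=0)
Line 4: ['book', 'security', 'bear', 'bus'] (min_width=22, slack=1)
Total lines: 4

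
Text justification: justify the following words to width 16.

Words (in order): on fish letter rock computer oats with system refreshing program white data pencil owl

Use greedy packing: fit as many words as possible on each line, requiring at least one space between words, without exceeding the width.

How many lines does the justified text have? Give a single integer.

Line 1: ['on', 'fish', 'letter'] (min_width=14, slack=2)
Line 2: ['rock', 'computer'] (min_width=13, slack=3)
Line 3: ['oats', 'with', 'system'] (min_width=16, slack=0)
Line 4: ['refreshing'] (min_width=10, slack=6)
Line 5: ['program', 'white'] (min_width=13, slack=3)
Line 6: ['data', 'pencil', 'owl'] (min_width=15, slack=1)
Total lines: 6

Answer: 6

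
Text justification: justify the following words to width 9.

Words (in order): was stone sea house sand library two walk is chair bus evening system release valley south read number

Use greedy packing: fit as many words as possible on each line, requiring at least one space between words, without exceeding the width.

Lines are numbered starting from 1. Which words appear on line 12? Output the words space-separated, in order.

Line 1: ['was', 'stone'] (min_width=9, slack=0)
Line 2: ['sea', 'house'] (min_width=9, slack=0)
Line 3: ['sand'] (min_width=4, slack=5)
Line 4: ['library'] (min_width=7, slack=2)
Line 5: ['two', 'walk'] (min_width=8, slack=1)
Line 6: ['is', 'chair'] (min_width=8, slack=1)
Line 7: ['bus'] (min_width=3, slack=6)
Line 8: ['evening'] (min_width=7, slack=2)
Line 9: ['system'] (min_width=6, slack=3)
Line 10: ['release'] (min_width=7, slack=2)
Line 11: ['valley'] (min_width=6, slack=3)
Line 12: ['south'] (min_width=5, slack=4)
Line 13: ['read'] (min_width=4, slack=5)
Line 14: ['number'] (min_width=6, slack=3)

Answer: south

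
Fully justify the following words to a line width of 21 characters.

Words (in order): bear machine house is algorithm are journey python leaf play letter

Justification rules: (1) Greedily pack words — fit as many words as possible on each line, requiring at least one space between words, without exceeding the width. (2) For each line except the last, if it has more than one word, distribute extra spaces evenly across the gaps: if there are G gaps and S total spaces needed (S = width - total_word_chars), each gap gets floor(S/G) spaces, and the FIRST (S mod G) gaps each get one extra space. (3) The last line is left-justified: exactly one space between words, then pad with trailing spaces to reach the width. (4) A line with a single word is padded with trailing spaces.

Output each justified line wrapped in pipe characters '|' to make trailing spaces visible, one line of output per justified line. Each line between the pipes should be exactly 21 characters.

Answer: |bear machine house is|
|algorithm are journey|
|python    leaf   play|
|letter               |

Derivation:
Line 1: ['bear', 'machine', 'house', 'is'] (min_width=21, slack=0)
Line 2: ['algorithm', 'are', 'journey'] (min_width=21, slack=0)
Line 3: ['python', 'leaf', 'play'] (min_width=16, slack=5)
Line 4: ['letter'] (min_width=6, slack=15)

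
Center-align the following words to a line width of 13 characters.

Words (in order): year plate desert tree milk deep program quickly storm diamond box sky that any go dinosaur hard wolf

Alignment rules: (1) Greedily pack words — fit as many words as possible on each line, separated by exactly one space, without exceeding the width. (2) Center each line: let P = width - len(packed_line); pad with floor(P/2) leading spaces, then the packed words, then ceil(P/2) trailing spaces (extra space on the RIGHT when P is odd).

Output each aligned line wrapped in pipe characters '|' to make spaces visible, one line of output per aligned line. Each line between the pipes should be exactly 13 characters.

Answer: | year plate  |
| desert tree |
|  milk deep  |
|   program   |
|quickly storm|
| diamond box |
|sky that any |
| go dinosaur |
|  hard wolf  |

Derivation:
Line 1: ['year', 'plate'] (min_width=10, slack=3)
Line 2: ['desert', 'tree'] (min_width=11, slack=2)
Line 3: ['milk', 'deep'] (min_width=9, slack=4)
Line 4: ['program'] (min_width=7, slack=6)
Line 5: ['quickly', 'storm'] (min_width=13, slack=0)
Line 6: ['diamond', 'box'] (min_width=11, slack=2)
Line 7: ['sky', 'that', 'any'] (min_width=12, slack=1)
Line 8: ['go', 'dinosaur'] (min_width=11, slack=2)
Line 9: ['hard', 'wolf'] (min_width=9, slack=4)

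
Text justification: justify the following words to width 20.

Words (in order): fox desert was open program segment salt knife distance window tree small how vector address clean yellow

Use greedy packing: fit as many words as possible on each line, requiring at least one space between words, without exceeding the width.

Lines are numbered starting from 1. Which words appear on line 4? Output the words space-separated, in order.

Answer: window tree small

Derivation:
Line 1: ['fox', 'desert', 'was', 'open'] (min_width=19, slack=1)
Line 2: ['program', 'segment', 'salt'] (min_width=20, slack=0)
Line 3: ['knife', 'distance'] (min_width=14, slack=6)
Line 4: ['window', 'tree', 'small'] (min_width=17, slack=3)
Line 5: ['how', 'vector', 'address'] (min_width=18, slack=2)
Line 6: ['clean', 'yellow'] (min_width=12, slack=8)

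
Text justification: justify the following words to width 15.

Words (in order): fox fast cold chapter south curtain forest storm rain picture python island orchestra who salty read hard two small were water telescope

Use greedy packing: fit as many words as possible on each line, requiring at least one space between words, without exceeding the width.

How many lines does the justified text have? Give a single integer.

Line 1: ['fox', 'fast', 'cold'] (min_width=13, slack=2)
Line 2: ['chapter', 'south'] (min_width=13, slack=2)
Line 3: ['curtain', 'forest'] (min_width=14, slack=1)
Line 4: ['storm', 'rain'] (min_width=10, slack=5)
Line 5: ['picture', 'python'] (min_width=14, slack=1)
Line 6: ['island'] (min_width=6, slack=9)
Line 7: ['orchestra', 'who'] (min_width=13, slack=2)
Line 8: ['salty', 'read', 'hard'] (min_width=15, slack=0)
Line 9: ['two', 'small', 'were'] (min_width=14, slack=1)
Line 10: ['water', 'telescope'] (min_width=15, slack=0)
Total lines: 10

Answer: 10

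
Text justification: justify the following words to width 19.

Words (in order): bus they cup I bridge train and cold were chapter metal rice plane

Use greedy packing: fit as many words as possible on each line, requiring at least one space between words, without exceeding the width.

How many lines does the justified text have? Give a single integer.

Answer: 4

Derivation:
Line 1: ['bus', 'they', 'cup', 'I'] (min_width=14, slack=5)
Line 2: ['bridge', 'train', 'and'] (min_width=16, slack=3)
Line 3: ['cold', 'were', 'chapter'] (min_width=17, slack=2)
Line 4: ['metal', 'rice', 'plane'] (min_width=16, slack=3)
Total lines: 4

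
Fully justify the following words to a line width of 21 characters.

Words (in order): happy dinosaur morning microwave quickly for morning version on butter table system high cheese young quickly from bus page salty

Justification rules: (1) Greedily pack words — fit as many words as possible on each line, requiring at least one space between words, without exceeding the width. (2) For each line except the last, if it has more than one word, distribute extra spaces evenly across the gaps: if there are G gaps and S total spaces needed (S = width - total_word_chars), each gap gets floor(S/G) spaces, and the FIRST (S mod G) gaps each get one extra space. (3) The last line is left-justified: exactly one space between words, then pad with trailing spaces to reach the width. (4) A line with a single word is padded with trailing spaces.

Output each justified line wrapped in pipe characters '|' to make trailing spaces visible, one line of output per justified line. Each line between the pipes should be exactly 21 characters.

Line 1: ['happy', 'dinosaur'] (min_width=14, slack=7)
Line 2: ['morning', 'microwave'] (min_width=17, slack=4)
Line 3: ['quickly', 'for', 'morning'] (min_width=19, slack=2)
Line 4: ['version', 'on', 'butter'] (min_width=17, slack=4)
Line 5: ['table', 'system', 'high'] (min_width=17, slack=4)
Line 6: ['cheese', 'young', 'quickly'] (min_width=20, slack=1)
Line 7: ['from', 'bus', 'page', 'salty'] (min_width=19, slack=2)

Answer: |happy        dinosaur|
|morning     microwave|
|quickly  for  morning|
|version   on   butter|
|table   system   high|
|cheese  young quickly|
|from bus page salty  |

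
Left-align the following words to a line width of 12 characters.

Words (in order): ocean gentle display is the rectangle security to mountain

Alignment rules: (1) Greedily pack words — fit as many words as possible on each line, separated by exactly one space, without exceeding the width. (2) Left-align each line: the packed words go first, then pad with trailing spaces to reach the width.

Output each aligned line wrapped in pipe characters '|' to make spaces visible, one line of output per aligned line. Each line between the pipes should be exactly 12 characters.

Answer: |ocean gentle|
|display is  |
|the         |
|rectangle   |
|security to |
|mountain    |

Derivation:
Line 1: ['ocean', 'gentle'] (min_width=12, slack=0)
Line 2: ['display', 'is'] (min_width=10, slack=2)
Line 3: ['the'] (min_width=3, slack=9)
Line 4: ['rectangle'] (min_width=9, slack=3)
Line 5: ['security', 'to'] (min_width=11, slack=1)
Line 6: ['mountain'] (min_width=8, slack=4)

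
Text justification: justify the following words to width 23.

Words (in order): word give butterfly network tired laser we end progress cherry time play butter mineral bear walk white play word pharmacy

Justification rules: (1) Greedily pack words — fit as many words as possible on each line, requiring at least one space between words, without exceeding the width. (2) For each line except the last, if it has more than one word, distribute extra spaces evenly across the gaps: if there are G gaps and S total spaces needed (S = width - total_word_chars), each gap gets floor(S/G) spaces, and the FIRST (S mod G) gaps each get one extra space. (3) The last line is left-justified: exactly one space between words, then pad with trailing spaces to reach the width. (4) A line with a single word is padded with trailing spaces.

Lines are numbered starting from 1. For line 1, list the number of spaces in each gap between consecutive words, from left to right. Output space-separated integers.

Line 1: ['word', 'give', 'butterfly'] (min_width=19, slack=4)
Line 2: ['network', 'tired', 'laser', 'we'] (min_width=22, slack=1)
Line 3: ['end', 'progress', 'cherry'] (min_width=19, slack=4)
Line 4: ['time', 'play', 'butter'] (min_width=16, slack=7)
Line 5: ['mineral', 'bear', 'walk', 'white'] (min_width=23, slack=0)
Line 6: ['play', 'word', 'pharmacy'] (min_width=18, slack=5)

Answer: 3 3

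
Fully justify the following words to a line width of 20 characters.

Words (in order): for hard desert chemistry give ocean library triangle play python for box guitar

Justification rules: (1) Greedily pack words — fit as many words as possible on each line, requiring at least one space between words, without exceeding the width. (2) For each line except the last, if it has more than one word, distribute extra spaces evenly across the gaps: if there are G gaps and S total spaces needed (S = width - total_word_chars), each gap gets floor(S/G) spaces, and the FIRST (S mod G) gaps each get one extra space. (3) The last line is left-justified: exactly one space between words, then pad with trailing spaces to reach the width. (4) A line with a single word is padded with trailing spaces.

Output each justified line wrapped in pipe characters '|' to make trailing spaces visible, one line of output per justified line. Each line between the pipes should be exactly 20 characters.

Line 1: ['for', 'hard', 'desert'] (min_width=15, slack=5)
Line 2: ['chemistry', 'give', 'ocean'] (min_width=20, slack=0)
Line 3: ['library', 'triangle'] (min_width=16, slack=4)
Line 4: ['play', 'python', 'for', 'box'] (min_width=19, slack=1)
Line 5: ['guitar'] (min_width=6, slack=14)

Answer: |for    hard   desert|
|chemistry give ocean|
|library     triangle|
|play  python for box|
|guitar              |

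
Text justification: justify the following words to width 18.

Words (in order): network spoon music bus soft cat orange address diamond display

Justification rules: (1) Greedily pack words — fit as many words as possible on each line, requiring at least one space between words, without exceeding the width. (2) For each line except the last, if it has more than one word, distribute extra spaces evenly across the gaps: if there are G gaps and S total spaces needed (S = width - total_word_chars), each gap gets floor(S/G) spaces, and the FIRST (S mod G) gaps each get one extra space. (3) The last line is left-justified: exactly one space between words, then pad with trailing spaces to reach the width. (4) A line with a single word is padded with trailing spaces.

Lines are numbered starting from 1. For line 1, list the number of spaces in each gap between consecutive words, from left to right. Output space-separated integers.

Line 1: ['network', 'spoon'] (min_width=13, slack=5)
Line 2: ['music', 'bus', 'soft', 'cat'] (min_width=18, slack=0)
Line 3: ['orange', 'address'] (min_width=14, slack=4)
Line 4: ['diamond', 'display'] (min_width=15, slack=3)

Answer: 6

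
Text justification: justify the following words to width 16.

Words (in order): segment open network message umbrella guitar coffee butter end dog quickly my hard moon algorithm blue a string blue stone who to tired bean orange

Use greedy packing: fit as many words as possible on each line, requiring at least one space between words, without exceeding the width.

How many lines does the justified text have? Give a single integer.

Answer: 11

Derivation:
Line 1: ['segment', 'open'] (min_width=12, slack=4)
Line 2: ['network', 'message'] (min_width=15, slack=1)
Line 3: ['umbrella', 'guitar'] (min_width=15, slack=1)
Line 4: ['coffee', 'butter'] (min_width=13, slack=3)
Line 5: ['end', 'dog', 'quickly'] (min_width=15, slack=1)
Line 6: ['my', 'hard', 'moon'] (min_width=12, slack=4)
Line 7: ['algorithm', 'blue', 'a'] (min_width=16, slack=0)
Line 8: ['string', 'blue'] (min_width=11, slack=5)
Line 9: ['stone', 'who', 'to'] (min_width=12, slack=4)
Line 10: ['tired', 'bean'] (min_width=10, slack=6)
Line 11: ['orange'] (min_width=6, slack=10)
Total lines: 11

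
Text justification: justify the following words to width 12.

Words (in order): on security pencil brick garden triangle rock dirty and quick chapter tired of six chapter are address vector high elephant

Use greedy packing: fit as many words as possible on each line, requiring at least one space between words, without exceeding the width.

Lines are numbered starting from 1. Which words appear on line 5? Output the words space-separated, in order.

Line 1: ['on', 'security'] (min_width=11, slack=1)
Line 2: ['pencil', 'brick'] (min_width=12, slack=0)
Line 3: ['garden'] (min_width=6, slack=6)
Line 4: ['triangle'] (min_width=8, slack=4)
Line 5: ['rock', 'dirty'] (min_width=10, slack=2)
Line 6: ['and', 'quick'] (min_width=9, slack=3)
Line 7: ['chapter'] (min_width=7, slack=5)
Line 8: ['tired', 'of', 'six'] (min_width=12, slack=0)
Line 9: ['chapter', 'are'] (min_width=11, slack=1)
Line 10: ['address'] (min_width=7, slack=5)
Line 11: ['vector', 'high'] (min_width=11, slack=1)
Line 12: ['elephant'] (min_width=8, slack=4)

Answer: rock dirty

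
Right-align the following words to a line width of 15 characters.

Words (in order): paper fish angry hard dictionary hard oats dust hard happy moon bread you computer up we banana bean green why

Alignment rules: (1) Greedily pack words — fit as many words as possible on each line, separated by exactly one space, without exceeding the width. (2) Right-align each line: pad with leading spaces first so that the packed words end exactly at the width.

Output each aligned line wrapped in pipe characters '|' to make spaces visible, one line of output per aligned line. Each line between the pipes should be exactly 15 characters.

Answer: |     paper fish|
|     angry hard|
|dictionary hard|
| oats dust hard|
|     happy moon|
|      bread you|
| computer up we|
|    banana bean|
|      green why|

Derivation:
Line 1: ['paper', 'fish'] (min_width=10, slack=5)
Line 2: ['angry', 'hard'] (min_width=10, slack=5)
Line 3: ['dictionary', 'hard'] (min_width=15, slack=0)
Line 4: ['oats', 'dust', 'hard'] (min_width=14, slack=1)
Line 5: ['happy', 'moon'] (min_width=10, slack=5)
Line 6: ['bread', 'you'] (min_width=9, slack=6)
Line 7: ['computer', 'up', 'we'] (min_width=14, slack=1)
Line 8: ['banana', 'bean'] (min_width=11, slack=4)
Line 9: ['green', 'why'] (min_width=9, slack=6)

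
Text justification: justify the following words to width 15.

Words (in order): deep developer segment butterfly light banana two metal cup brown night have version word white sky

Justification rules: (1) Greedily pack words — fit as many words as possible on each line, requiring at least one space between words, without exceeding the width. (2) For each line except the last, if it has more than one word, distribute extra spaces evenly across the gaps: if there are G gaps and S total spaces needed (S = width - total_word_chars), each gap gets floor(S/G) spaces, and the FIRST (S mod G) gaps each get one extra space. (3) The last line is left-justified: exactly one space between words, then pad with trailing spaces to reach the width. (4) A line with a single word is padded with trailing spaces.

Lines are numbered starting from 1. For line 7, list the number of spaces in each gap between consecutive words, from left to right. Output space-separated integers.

Line 1: ['deep', 'developer'] (min_width=14, slack=1)
Line 2: ['segment'] (min_width=7, slack=8)
Line 3: ['butterfly', 'light'] (min_width=15, slack=0)
Line 4: ['banana', 'two'] (min_width=10, slack=5)
Line 5: ['metal', 'cup', 'brown'] (min_width=15, slack=0)
Line 6: ['night', 'have'] (min_width=10, slack=5)
Line 7: ['version', 'word'] (min_width=12, slack=3)
Line 8: ['white', 'sky'] (min_width=9, slack=6)

Answer: 4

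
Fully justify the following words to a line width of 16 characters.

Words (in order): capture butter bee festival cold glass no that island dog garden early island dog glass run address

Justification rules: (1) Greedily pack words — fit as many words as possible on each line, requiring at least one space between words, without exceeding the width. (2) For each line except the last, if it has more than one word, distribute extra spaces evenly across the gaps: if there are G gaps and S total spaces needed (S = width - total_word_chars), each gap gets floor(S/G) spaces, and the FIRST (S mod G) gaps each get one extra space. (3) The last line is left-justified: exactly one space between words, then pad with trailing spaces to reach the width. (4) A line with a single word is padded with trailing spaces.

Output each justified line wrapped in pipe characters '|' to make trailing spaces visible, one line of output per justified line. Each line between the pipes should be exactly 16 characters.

Line 1: ['capture', 'butter'] (min_width=14, slack=2)
Line 2: ['bee', 'festival'] (min_width=12, slack=4)
Line 3: ['cold', 'glass', 'no'] (min_width=13, slack=3)
Line 4: ['that', 'island', 'dog'] (min_width=15, slack=1)
Line 5: ['garden', 'early'] (min_width=12, slack=4)
Line 6: ['island', 'dog', 'glass'] (min_width=16, slack=0)
Line 7: ['run', 'address'] (min_width=11, slack=5)

Answer: |capture   butter|
|bee     festival|
|cold   glass  no|
|that  island dog|
|garden     early|
|island dog glass|
|run address     |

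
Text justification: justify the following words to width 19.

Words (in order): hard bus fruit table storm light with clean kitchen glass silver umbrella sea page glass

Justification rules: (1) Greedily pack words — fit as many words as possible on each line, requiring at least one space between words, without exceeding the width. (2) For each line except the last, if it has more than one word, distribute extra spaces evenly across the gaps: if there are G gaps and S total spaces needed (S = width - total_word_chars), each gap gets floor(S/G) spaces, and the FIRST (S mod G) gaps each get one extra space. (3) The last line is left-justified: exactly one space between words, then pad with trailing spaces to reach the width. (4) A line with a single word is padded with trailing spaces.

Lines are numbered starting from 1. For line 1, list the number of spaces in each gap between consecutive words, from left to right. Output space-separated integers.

Answer: 4 3

Derivation:
Line 1: ['hard', 'bus', 'fruit'] (min_width=14, slack=5)
Line 2: ['table', 'storm', 'light'] (min_width=17, slack=2)
Line 3: ['with', 'clean', 'kitchen'] (min_width=18, slack=1)
Line 4: ['glass', 'silver'] (min_width=12, slack=7)
Line 5: ['umbrella', 'sea', 'page'] (min_width=17, slack=2)
Line 6: ['glass'] (min_width=5, slack=14)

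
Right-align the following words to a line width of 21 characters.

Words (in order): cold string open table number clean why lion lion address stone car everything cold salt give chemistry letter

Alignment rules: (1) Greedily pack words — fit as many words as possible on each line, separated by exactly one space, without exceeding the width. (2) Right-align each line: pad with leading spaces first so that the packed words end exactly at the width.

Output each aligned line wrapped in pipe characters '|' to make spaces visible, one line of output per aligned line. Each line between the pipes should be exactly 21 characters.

Line 1: ['cold', 'string', 'open'] (min_width=16, slack=5)
Line 2: ['table', 'number', 'clean'] (min_width=18, slack=3)
Line 3: ['why', 'lion', 'lion', 'address'] (min_width=21, slack=0)
Line 4: ['stone', 'car', 'everything'] (min_width=20, slack=1)
Line 5: ['cold', 'salt', 'give'] (min_width=14, slack=7)
Line 6: ['chemistry', 'letter'] (min_width=16, slack=5)

Answer: |     cold string open|
|   table number clean|
|why lion lion address|
| stone car everything|
|       cold salt give|
|     chemistry letter|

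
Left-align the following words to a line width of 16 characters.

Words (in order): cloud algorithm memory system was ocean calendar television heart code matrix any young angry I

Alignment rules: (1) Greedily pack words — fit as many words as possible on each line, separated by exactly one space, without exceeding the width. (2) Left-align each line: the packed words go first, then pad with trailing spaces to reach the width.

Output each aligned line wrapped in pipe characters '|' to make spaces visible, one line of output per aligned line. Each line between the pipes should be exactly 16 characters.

Line 1: ['cloud', 'algorithm'] (min_width=15, slack=1)
Line 2: ['memory', 'system'] (min_width=13, slack=3)
Line 3: ['was', 'ocean'] (min_width=9, slack=7)
Line 4: ['calendar'] (min_width=8, slack=8)
Line 5: ['television', 'heart'] (min_width=16, slack=0)
Line 6: ['code', 'matrix', 'any'] (min_width=15, slack=1)
Line 7: ['young', 'angry', 'I'] (min_width=13, slack=3)

Answer: |cloud algorithm |
|memory system   |
|was ocean       |
|calendar        |
|television heart|
|code matrix any |
|young angry I   |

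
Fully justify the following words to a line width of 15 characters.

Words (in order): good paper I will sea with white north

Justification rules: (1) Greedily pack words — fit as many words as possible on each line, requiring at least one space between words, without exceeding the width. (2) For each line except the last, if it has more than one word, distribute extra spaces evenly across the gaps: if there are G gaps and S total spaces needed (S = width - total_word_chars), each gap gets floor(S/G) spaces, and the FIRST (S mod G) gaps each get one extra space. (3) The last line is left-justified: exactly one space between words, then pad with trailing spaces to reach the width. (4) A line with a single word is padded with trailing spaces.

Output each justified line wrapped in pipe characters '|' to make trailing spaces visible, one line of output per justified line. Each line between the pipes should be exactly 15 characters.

Line 1: ['good', 'paper', 'I'] (min_width=12, slack=3)
Line 2: ['will', 'sea', 'with'] (min_width=13, slack=2)
Line 3: ['white', 'north'] (min_width=11, slack=4)

Answer: |good   paper  I|
|will  sea  with|
|white north    |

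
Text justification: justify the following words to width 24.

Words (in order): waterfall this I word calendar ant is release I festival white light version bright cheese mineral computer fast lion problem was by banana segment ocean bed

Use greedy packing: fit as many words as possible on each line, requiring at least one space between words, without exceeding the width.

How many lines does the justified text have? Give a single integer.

Line 1: ['waterfall', 'this', 'I', 'word'] (min_width=21, slack=3)
Line 2: ['calendar', 'ant', 'is', 'release'] (min_width=23, slack=1)
Line 3: ['I', 'festival', 'white', 'light'] (min_width=22, slack=2)
Line 4: ['version', 'bright', 'cheese'] (min_width=21, slack=3)
Line 5: ['mineral', 'computer', 'fast'] (min_width=21, slack=3)
Line 6: ['lion', 'problem', 'was', 'by'] (min_width=19, slack=5)
Line 7: ['banana', 'segment', 'ocean', 'bed'] (min_width=24, slack=0)
Total lines: 7

Answer: 7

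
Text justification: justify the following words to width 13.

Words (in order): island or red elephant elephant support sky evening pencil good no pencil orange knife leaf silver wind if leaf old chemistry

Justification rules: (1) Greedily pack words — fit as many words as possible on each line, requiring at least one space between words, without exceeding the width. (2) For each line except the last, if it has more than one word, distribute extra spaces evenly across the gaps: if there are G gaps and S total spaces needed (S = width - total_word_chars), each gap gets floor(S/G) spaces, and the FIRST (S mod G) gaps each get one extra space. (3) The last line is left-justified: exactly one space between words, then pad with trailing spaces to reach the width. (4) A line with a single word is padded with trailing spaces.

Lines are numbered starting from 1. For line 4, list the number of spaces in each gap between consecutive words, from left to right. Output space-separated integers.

Line 1: ['island', 'or', 'red'] (min_width=13, slack=0)
Line 2: ['elephant'] (min_width=8, slack=5)
Line 3: ['elephant'] (min_width=8, slack=5)
Line 4: ['support', 'sky'] (min_width=11, slack=2)
Line 5: ['evening'] (min_width=7, slack=6)
Line 6: ['pencil', 'good'] (min_width=11, slack=2)
Line 7: ['no', 'pencil'] (min_width=9, slack=4)
Line 8: ['orange', 'knife'] (min_width=12, slack=1)
Line 9: ['leaf', 'silver'] (min_width=11, slack=2)
Line 10: ['wind', 'if', 'leaf'] (min_width=12, slack=1)
Line 11: ['old', 'chemistry'] (min_width=13, slack=0)

Answer: 3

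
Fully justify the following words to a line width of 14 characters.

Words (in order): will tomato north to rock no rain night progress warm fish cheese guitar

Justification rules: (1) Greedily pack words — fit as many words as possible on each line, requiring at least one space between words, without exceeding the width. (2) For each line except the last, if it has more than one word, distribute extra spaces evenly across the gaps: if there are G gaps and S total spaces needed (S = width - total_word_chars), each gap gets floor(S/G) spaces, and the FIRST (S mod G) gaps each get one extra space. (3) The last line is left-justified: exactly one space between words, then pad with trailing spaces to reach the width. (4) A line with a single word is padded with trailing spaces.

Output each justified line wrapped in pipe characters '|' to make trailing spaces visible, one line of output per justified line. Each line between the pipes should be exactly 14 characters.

Answer: |will    tomato|
|north  to rock|
|no  rain night|
|progress  warm|
|fish    cheese|
|guitar        |

Derivation:
Line 1: ['will', 'tomato'] (min_width=11, slack=3)
Line 2: ['north', 'to', 'rock'] (min_width=13, slack=1)
Line 3: ['no', 'rain', 'night'] (min_width=13, slack=1)
Line 4: ['progress', 'warm'] (min_width=13, slack=1)
Line 5: ['fish', 'cheese'] (min_width=11, slack=3)
Line 6: ['guitar'] (min_width=6, slack=8)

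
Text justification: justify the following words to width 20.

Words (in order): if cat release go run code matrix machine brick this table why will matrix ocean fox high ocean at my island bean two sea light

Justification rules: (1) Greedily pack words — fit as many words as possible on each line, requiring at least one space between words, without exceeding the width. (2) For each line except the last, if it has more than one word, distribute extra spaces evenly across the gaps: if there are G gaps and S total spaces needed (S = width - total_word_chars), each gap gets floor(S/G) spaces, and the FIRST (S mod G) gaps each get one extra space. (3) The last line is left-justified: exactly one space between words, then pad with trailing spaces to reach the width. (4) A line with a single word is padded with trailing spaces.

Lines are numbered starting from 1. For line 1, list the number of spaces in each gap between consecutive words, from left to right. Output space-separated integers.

Line 1: ['if', 'cat', 'release', 'go'] (min_width=17, slack=3)
Line 2: ['run', 'code', 'matrix'] (min_width=15, slack=5)
Line 3: ['machine', 'brick', 'this'] (min_width=18, slack=2)
Line 4: ['table', 'why', 'will'] (min_width=14, slack=6)
Line 5: ['matrix', 'ocean', 'fox'] (min_width=16, slack=4)
Line 6: ['high', 'ocean', 'at', 'my'] (min_width=16, slack=4)
Line 7: ['island', 'bean', 'two', 'sea'] (min_width=19, slack=1)
Line 8: ['light'] (min_width=5, slack=15)

Answer: 2 2 2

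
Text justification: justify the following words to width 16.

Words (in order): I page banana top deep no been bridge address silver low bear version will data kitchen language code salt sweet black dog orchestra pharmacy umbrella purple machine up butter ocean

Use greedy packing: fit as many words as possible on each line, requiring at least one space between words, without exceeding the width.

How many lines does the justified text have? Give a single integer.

Answer: 13

Derivation:
Line 1: ['I', 'page', 'banana'] (min_width=13, slack=3)
Line 2: ['top', 'deep', 'no', 'been'] (min_width=16, slack=0)
Line 3: ['bridge', 'address'] (min_width=14, slack=2)
Line 4: ['silver', 'low', 'bear'] (min_width=15, slack=1)
Line 5: ['version', 'will'] (min_width=12, slack=4)
Line 6: ['data', 'kitchen'] (min_width=12, slack=4)
Line 7: ['language', 'code'] (min_width=13, slack=3)
Line 8: ['salt', 'sweet', 'black'] (min_width=16, slack=0)
Line 9: ['dog', 'orchestra'] (min_width=13, slack=3)
Line 10: ['pharmacy'] (min_width=8, slack=8)
Line 11: ['umbrella', 'purple'] (min_width=15, slack=1)
Line 12: ['machine', 'up'] (min_width=10, slack=6)
Line 13: ['butter', 'ocean'] (min_width=12, slack=4)
Total lines: 13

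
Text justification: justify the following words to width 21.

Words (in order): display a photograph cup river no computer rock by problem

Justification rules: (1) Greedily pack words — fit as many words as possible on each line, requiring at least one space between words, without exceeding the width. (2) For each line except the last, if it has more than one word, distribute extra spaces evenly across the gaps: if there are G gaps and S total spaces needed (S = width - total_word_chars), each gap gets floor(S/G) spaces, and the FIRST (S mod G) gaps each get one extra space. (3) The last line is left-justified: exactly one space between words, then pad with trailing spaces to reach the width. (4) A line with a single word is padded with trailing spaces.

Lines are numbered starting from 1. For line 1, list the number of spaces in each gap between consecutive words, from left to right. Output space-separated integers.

Answer: 2 1

Derivation:
Line 1: ['display', 'a', 'photograph'] (min_width=20, slack=1)
Line 2: ['cup', 'river', 'no', 'computer'] (min_width=21, slack=0)
Line 3: ['rock', 'by', 'problem'] (min_width=15, slack=6)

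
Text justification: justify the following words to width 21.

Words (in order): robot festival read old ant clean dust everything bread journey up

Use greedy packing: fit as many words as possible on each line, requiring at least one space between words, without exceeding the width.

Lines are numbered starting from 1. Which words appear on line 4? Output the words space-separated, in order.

Line 1: ['robot', 'festival', 'read'] (min_width=19, slack=2)
Line 2: ['old', 'ant', 'clean', 'dust'] (min_width=18, slack=3)
Line 3: ['everything', 'bread'] (min_width=16, slack=5)
Line 4: ['journey', 'up'] (min_width=10, slack=11)

Answer: journey up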